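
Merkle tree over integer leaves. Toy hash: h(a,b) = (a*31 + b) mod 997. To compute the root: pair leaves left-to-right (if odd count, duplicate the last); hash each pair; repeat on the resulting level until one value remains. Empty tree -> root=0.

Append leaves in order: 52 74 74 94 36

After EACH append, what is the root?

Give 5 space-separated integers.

Answer: 52 689 796 816 346

Derivation:
After append 52 (leaves=[52]):
  L0: [52]
  root=52
After append 74 (leaves=[52, 74]):
  L0: [52, 74]
  L1: h(52,74)=(52*31+74)%997=689 -> [689]
  root=689
After append 74 (leaves=[52, 74, 74]):
  L0: [52, 74, 74]
  L1: h(52,74)=(52*31+74)%997=689 h(74,74)=(74*31+74)%997=374 -> [689, 374]
  L2: h(689,374)=(689*31+374)%997=796 -> [796]
  root=796
After append 94 (leaves=[52, 74, 74, 94]):
  L0: [52, 74, 74, 94]
  L1: h(52,74)=(52*31+74)%997=689 h(74,94)=(74*31+94)%997=394 -> [689, 394]
  L2: h(689,394)=(689*31+394)%997=816 -> [816]
  root=816
After append 36 (leaves=[52, 74, 74, 94, 36]):
  L0: [52, 74, 74, 94, 36]
  L1: h(52,74)=(52*31+74)%997=689 h(74,94)=(74*31+94)%997=394 h(36,36)=(36*31+36)%997=155 -> [689, 394, 155]
  L2: h(689,394)=(689*31+394)%997=816 h(155,155)=(155*31+155)%997=972 -> [816, 972]
  L3: h(816,972)=(816*31+972)%997=346 -> [346]
  root=346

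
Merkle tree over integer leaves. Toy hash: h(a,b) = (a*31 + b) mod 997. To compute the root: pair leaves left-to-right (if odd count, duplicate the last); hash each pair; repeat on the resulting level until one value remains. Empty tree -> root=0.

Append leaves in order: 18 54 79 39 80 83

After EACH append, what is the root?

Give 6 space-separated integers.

After append 18 (leaves=[18]):
  L0: [18]
  root=18
After append 54 (leaves=[18, 54]):
  L0: [18, 54]
  L1: h(18,54)=(18*31+54)%997=612 -> [612]
  root=612
After append 79 (leaves=[18, 54, 79]):
  L0: [18, 54, 79]
  L1: h(18,54)=(18*31+54)%997=612 h(79,79)=(79*31+79)%997=534 -> [612, 534]
  L2: h(612,534)=(612*31+534)%997=563 -> [563]
  root=563
After append 39 (leaves=[18, 54, 79, 39]):
  L0: [18, 54, 79, 39]
  L1: h(18,54)=(18*31+54)%997=612 h(79,39)=(79*31+39)%997=494 -> [612, 494]
  L2: h(612,494)=(612*31+494)%997=523 -> [523]
  root=523
After append 80 (leaves=[18, 54, 79, 39, 80]):
  L0: [18, 54, 79, 39, 80]
  L1: h(18,54)=(18*31+54)%997=612 h(79,39)=(79*31+39)%997=494 h(80,80)=(80*31+80)%997=566 -> [612, 494, 566]
  L2: h(612,494)=(612*31+494)%997=523 h(566,566)=(566*31+566)%997=166 -> [523, 166]
  L3: h(523,166)=(523*31+166)%997=427 -> [427]
  root=427
After append 83 (leaves=[18, 54, 79, 39, 80, 83]):
  L0: [18, 54, 79, 39, 80, 83]
  L1: h(18,54)=(18*31+54)%997=612 h(79,39)=(79*31+39)%997=494 h(80,83)=(80*31+83)%997=569 -> [612, 494, 569]
  L2: h(612,494)=(612*31+494)%997=523 h(569,569)=(569*31+569)%997=262 -> [523, 262]
  L3: h(523,262)=(523*31+262)%997=523 -> [523]
  root=523

Answer: 18 612 563 523 427 523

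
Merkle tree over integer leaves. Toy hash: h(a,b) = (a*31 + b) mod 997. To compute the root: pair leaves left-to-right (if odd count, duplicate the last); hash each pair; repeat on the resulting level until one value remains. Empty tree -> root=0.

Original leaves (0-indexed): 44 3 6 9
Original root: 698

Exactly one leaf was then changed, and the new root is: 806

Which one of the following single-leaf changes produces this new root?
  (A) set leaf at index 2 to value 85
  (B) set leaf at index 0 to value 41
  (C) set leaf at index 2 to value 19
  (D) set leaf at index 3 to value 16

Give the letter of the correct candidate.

Original leaves: [44, 3, 6, 9]
Target new root: 806
Try each candidate change and compute the resulting root:
Candidate A: set leaf[2] = 85 -> leaves = [44, 3, 85, 9]
  L0: [44, 3, 85, 9]
  L1: h(44,3)=(44*31+3)%997=370 h(85,9)=(85*31+9)%997=650 -> [370, 650]
  L2: h(370,650)=(370*31+650)%997=156 -> [156]
  root = 156 != target 806
Candidate B: set leaf[0] = 41 -> leaves = [41, 3, 6, 9]
  L0: [41, 3, 6, 9]
  L1: h(41,3)=(41*31+3)%997=277 h(6,9)=(6*31+9)%997=195 -> [277, 195]
  L2: h(277,195)=(277*31+195)%997=806 -> [806]
  root = 806 == target 806  ** MATCH **
Candidate C: set leaf[2] = 19 -> leaves = [44, 3, 19, 9]
  L0: [44, 3, 19, 9]
  L1: h(44,3)=(44*31+3)%997=370 h(19,9)=(19*31+9)%997=598 -> [370, 598]
  L2: h(370,598)=(370*31+598)%997=104 -> [104]
  root = 104 != target 806
Candidate D: set leaf[3] = 16 -> leaves = [44, 3, 6, 16]
  L0: [44, 3, 6, 16]
  L1: h(44,3)=(44*31+3)%997=370 h(6,16)=(6*31+16)%997=202 -> [370, 202]
  L2: h(370,202)=(370*31+202)%997=705 -> [705]
  root = 705 != target 806
Candidate B produces the target root.

Answer: B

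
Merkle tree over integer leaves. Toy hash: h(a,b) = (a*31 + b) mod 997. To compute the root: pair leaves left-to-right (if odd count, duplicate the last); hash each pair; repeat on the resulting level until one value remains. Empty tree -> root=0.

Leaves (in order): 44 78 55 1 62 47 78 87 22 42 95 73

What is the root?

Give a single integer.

Answer: 311

Derivation:
L0: [44, 78, 55, 1, 62, 47, 78, 87, 22, 42, 95, 73]
L1: h(44,78)=(44*31+78)%997=445 h(55,1)=(55*31+1)%997=709 h(62,47)=(62*31+47)%997=972 h(78,87)=(78*31+87)%997=511 h(22,42)=(22*31+42)%997=724 h(95,73)=(95*31+73)%997=27 -> [445, 709, 972, 511, 724, 27]
L2: h(445,709)=(445*31+709)%997=546 h(972,511)=(972*31+511)%997=733 h(724,27)=(724*31+27)%997=537 -> [546, 733, 537]
L3: h(546,733)=(546*31+733)%997=710 h(537,537)=(537*31+537)%997=235 -> [710, 235]
L4: h(710,235)=(710*31+235)%997=311 -> [311]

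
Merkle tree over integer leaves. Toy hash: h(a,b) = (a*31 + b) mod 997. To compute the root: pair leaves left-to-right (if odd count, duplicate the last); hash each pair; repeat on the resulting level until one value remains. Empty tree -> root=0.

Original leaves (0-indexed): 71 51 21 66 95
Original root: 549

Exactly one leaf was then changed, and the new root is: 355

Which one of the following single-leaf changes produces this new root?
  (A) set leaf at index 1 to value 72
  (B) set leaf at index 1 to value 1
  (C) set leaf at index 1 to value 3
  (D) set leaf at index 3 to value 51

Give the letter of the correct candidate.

Answer: B

Derivation:
Original leaves: [71, 51, 21, 66, 95]
Target new root: 355
Try each candidate change and compute the resulting root:
Candidate A: set leaf[1] = 72 -> leaves = [71, 72, 21, 66, 95]
  L0: [71, 72, 21, 66, 95]
  L1: h(71,72)=(71*31+72)%997=279 h(21,66)=(21*31+66)%997=717 h(95,95)=(95*31+95)%997=49 -> [279, 717, 49]
  L2: h(279,717)=(279*31+717)%997=393 h(49,49)=(49*31+49)%997=571 -> [393, 571]
  L3: h(393,571)=(393*31+571)%997=790 -> [790]
  root = 790 != target 355
Candidate B: set leaf[1] = 1 -> leaves = [71, 1, 21, 66, 95]
  L0: [71, 1, 21, 66, 95]
  L1: h(71,1)=(71*31+1)%997=208 h(21,66)=(21*31+66)%997=717 h(95,95)=(95*31+95)%997=49 -> [208, 717, 49]
  L2: h(208,717)=(208*31+717)%997=186 h(49,49)=(49*31+49)%997=571 -> [186, 571]
  L3: h(186,571)=(186*31+571)%997=355 -> [355]
  root = 355 == target 355  ** MATCH **
Candidate C: set leaf[1] = 3 -> leaves = [71, 3, 21, 66, 95]
  L0: [71, 3, 21, 66, 95]
  L1: h(71,3)=(71*31+3)%997=210 h(21,66)=(21*31+66)%997=717 h(95,95)=(95*31+95)%997=49 -> [210, 717, 49]
  L2: h(210,717)=(210*31+717)%997=248 h(49,49)=(49*31+49)%997=571 -> [248, 571]
  L3: h(248,571)=(248*31+571)%997=283 -> [283]
  root = 283 != target 355
Candidate D: set leaf[3] = 51 -> leaves = [71, 51, 21, 51, 95]
  L0: [71, 51, 21, 51, 95]
  L1: h(71,51)=(71*31+51)%997=258 h(21,51)=(21*31+51)%997=702 h(95,95)=(95*31+95)%997=49 -> [258, 702, 49]
  L2: h(258,702)=(258*31+702)%997=724 h(49,49)=(49*31+49)%997=571 -> [724, 571]
  L3: h(724,571)=(724*31+571)%997=84 -> [84]
  root = 84 != target 355
Candidate B produces the target root.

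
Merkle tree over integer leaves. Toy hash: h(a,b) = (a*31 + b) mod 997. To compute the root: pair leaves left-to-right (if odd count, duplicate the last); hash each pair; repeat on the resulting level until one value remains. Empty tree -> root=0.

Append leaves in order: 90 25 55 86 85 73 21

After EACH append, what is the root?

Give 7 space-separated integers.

Answer: 90 821 292 323 344 957 915

Derivation:
After append 90 (leaves=[90]):
  L0: [90]
  root=90
After append 25 (leaves=[90, 25]):
  L0: [90, 25]
  L1: h(90,25)=(90*31+25)%997=821 -> [821]
  root=821
After append 55 (leaves=[90, 25, 55]):
  L0: [90, 25, 55]
  L1: h(90,25)=(90*31+25)%997=821 h(55,55)=(55*31+55)%997=763 -> [821, 763]
  L2: h(821,763)=(821*31+763)%997=292 -> [292]
  root=292
After append 86 (leaves=[90, 25, 55, 86]):
  L0: [90, 25, 55, 86]
  L1: h(90,25)=(90*31+25)%997=821 h(55,86)=(55*31+86)%997=794 -> [821, 794]
  L2: h(821,794)=(821*31+794)%997=323 -> [323]
  root=323
After append 85 (leaves=[90, 25, 55, 86, 85]):
  L0: [90, 25, 55, 86, 85]
  L1: h(90,25)=(90*31+25)%997=821 h(55,86)=(55*31+86)%997=794 h(85,85)=(85*31+85)%997=726 -> [821, 794, 726]
  L2: h(821,794)=(821*31+794)%997=323 h(726,726)=(726*31+726)%997=301 -> [323, 301]
  L3: h(323,301)=(323*31+301)%997=344 -> [344]
  root=344
After append 73 (leaves=[90, 25, 55, 86, 85, 73]):
  L0: [90, 25, 55, 86, 85, 73]
  L1: h(90,25)=(90*31+25)%997=821 h(55,86)=(55*31+86)%997=794 h(85,73)=(85*31+73)%997=714 -> [821, 794, 714]
  L2: h(821,794)=(821*31+794)%997=323 h(714,714)=(714*31+714)%997=914 -> [323, 914]
  L3: h(323,914)=(323*31+914)%997=957 -> [957]
  root=957
After append 21 (leaves=[90, 25, 55, 86, 85, 73, 21]):
  L0: [90, 25, 55, 86, 85, 73, 21]
  L1: h(90,25)=(90*31+25)%997=821 h(55,86)=(55*31+86)%997=794 h(85,73)=(85*31+73)%997=714 h(21,21)=(21*31+21)%997=672 -> [821, 794, 714, 672]
  L2: h(821,794)=(821*31+794)%997=323 h(714,672)=(714*31+672)%997=872 -> [323, 872]
  L3: h(323,872)=(323*31+872)%997=915 -> [915]
  root=915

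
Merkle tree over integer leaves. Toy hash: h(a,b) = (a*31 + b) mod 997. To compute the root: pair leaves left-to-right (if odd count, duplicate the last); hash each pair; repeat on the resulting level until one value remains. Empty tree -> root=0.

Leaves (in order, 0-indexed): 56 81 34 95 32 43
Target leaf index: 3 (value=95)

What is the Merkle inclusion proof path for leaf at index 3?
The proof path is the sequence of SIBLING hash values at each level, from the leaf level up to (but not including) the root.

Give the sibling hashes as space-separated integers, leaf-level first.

Answer: 34 820 219

Derivation:
L0 (leaves): [56, 81, 34, 95, 32, 43], target index=3
L1: h(56,81)=(56*31+81)%997=820 [pair 0] h(34,95)=(34*31+95)%997=152 [pair 1] h(32,43)=(32*31+43)%997=38 [pair 2] -> [820, 152, 38]
  Sibling for proof at L0: 34
L2: h(820,152)=(820*31+152)%997=647 [pair 0] h(38,38)=(38*31+38)%997=219 [pair 1] -> [647, 219]
  Sibling for proof at L1: 820
L3: h(647,219)=(647*31+219)%997=336 [pair 0] -> [336]
  Sibling for proof at L2: 219
Root: 336
Proof path (sibling hashes from leaf to root): [34, 820, 219]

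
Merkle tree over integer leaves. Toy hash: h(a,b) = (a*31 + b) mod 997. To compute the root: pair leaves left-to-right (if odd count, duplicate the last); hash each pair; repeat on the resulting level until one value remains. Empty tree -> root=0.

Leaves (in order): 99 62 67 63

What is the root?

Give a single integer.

L0: [99, 62, 67, 63]
L1: h(99,62)=(99*31+62)%997=140 h(67,63)=(67*31+63)%997=146 -> [140, 146]
L2: h(140,146)=(140*31+146)%997=498 -> [498]

Answer: 498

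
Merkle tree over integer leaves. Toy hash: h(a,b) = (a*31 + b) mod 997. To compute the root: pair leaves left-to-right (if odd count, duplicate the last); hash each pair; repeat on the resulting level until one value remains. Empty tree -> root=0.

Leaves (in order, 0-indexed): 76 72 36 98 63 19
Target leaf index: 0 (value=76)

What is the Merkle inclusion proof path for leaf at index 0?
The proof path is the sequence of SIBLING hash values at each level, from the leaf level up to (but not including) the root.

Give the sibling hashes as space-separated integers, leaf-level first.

Answer: 72 217 293

Derivation:
L0 (leaves): [76, 72, 36, 98, 63, 19], target index=0
L1: h(76,72)=(76*31+72)%997=434 [pair 0] h(36,98)=(36*31+98)%997=217 [pair 1] h(63,19)=(63*31+19)%997=975 [pair 2] -> [434, 217, 975]
  Sibling for proof at L0: 72
L2: h(434,217)=(434*31+217)%997=710 [pair 0] h(975,975)=(975*31+975)%997=293 [pair 1] -> [710, 293]
  Sibling for proof at L1: 217
L3: h(710,293)=(710*31+293)%997=369 [pair 0] -> [369]
  Sibling for proof at L2: 293
Root: 369
Proof path (sibling hashes from leaf to root): [72, 217, 293]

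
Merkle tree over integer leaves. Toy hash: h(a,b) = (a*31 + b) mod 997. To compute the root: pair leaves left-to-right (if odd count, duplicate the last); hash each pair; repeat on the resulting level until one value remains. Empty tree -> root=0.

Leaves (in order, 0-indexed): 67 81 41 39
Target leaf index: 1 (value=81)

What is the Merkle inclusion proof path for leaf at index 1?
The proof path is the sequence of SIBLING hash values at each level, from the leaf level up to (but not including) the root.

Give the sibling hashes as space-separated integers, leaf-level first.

L0 (leaves): [67, 81, 41, 39], target index=1
L1: h(67,81)=(67*31+81)%997=164 [pair 0] h(41,39)=(41*31+39)%997=313 [pair 1] -> [164, 313]
  Sibling for proof at L0: 67
L2: h(164,313)=(164*31+313)%997=412 [pair 0] -> [412]
  Sibling for proof at L1: 313
Root: 412
Proof path (sibling hashes from leaf to root): [67, 313]

Answer: 67 313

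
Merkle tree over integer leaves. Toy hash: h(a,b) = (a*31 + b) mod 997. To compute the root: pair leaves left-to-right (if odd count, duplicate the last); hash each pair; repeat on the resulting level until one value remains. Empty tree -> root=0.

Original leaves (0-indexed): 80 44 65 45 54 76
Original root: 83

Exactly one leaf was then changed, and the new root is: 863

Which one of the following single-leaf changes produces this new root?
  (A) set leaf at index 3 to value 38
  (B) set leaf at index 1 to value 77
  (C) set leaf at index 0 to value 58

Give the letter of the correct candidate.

Answer: A

Derivation:
Original leaves: [80, 44, 65, 45, 54, 76]
Target new root: 863
Try each candidate change and compute the resulting root:
Candidate A: set leaf[3] = 38 -> leaves = [80, 44, 65, 38, 54, 76]
  L0: [80, 44, 65, 38, 54, 76]
  L1: h(80,44)=(80*31+44)%997=530 h(65,38)=(65*31+38)%997=59 h(54,76)=(54*31+76)%997=753 -> [530, 59, 753]
  L2: h(530,59)=(530*31+59)%997=537 h(753,753)=(753*31+753)%997=168 -> [537, 168]
  L3: h(537,168)=(537*31+168)%997=863 -> [863]
  root = 863 == target 863  ** MATCH **
Candidate B: set leaf[1] = 77 -> leaves = [80, 77, 65, 45, 54, 76]
  L0: [80, 77, 65, 45, 54, 76]
  L1: h(80,77)=(80*31+77)%997=563 h(65,45)=(65*31+45)%997=66 h(54,76)=(54*31+76)%997=753 -> [563, 66, 753]
  L2: h(563,66)=(563*31+66)%997=570 h(753,753)=(753*31+753)%997=168 -> [570, 168]
  L3: h(570,168)=(570*31+168)%997=889 -> [889]
  root = 889 != target 863
Candidate C: set leaf[0] = 58 -> leaves = [58, 44, 65, 45, 54, 76]
  L0: [58, 44, 65, 45, 54, 76]
  L1: h(58,44)=(58*31+44)%997=845 h(65,45)=(65*31+45)%997=66 h(54,76)=(54*31+76)%997=753 -> [845, 66, 753]
  L2: h(845,66)=(845*31+66)%997=339 h(753,753)=(753*31+753)%997=168 -> [339, 168]
  L3: h(339,168)=(339*31+168)%997=707 -> [707]
  root = 707 != target 863
Candidate A produces the target root.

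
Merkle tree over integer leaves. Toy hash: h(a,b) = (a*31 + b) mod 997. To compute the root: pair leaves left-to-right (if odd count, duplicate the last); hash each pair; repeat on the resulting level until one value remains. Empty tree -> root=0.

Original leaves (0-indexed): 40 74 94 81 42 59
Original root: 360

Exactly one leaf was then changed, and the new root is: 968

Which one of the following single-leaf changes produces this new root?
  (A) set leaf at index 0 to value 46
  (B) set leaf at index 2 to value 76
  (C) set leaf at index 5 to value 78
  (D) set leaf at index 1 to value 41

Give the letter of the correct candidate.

Original leaves: [40, 74, 94, 81, 42, 59]
Target new root: 968
Try each candidate change and compute the resulting root:
Candidate A: set leaf[0] = 46 -> leaves = [46, 74, 94, 81, 42, 59]
  L0: [46, 74, 94, 81, 42, 59]
  L1: h(46,74)=(46*31+74)%997=503 h(94,81)=(94*31+81)%997=4 h(42,59)=(42*31+59)%997=364 -> [503, 4, 364]
  L2: h(503,4)=(503*31+4)%997=642 h(364,364)=(364*31+364)%997=681 -> [642, 681]
  L3: h(642,681)=(642*31+681)%997=643 -> [643]
  root = 643 != target 968
Candidate B: set leaf[2] = 76 -> leaves = [40, 74, 76, 81, 42, 59]
  L0: [40, 74, 76, 81, 42, 59]
  L1: h(40,74)=(40*31+74)%997=317 h(76,81)=(76*31+81)%997=443 h(42,59)=(42*31+59)%997=364 -> [317, 443, 364]
  L2: h(317,443)=(317*31+443)%997=300 h(364,364)=(364*31+364)%997=681 -> [300, 681]
  L3: h(300,681)=(300*31+681)%997=11 -> [11]
  root = 11 != target 968
Candidate C: set leaf[5] = 78 -> leaves = [40, 74, 94, 81, 42, 78]
  L0: [40, 74, 94, 81, 42, 78]
  L1: h(40,74)=(40*31+74)%997=317 h(94,81)=(94*31+81)%997=4 h(42,78)=(42*31+78)%997=383 -> [317, 4, 383]
  L2: h(317,4)=(317*31+4)%997=858 h(383,383)=(383*31+383)%997=292 -> [858, 292]
  L3: h(858,292)=(858*31+292)%997=968 -> [968]
  root = 968 == target 968  ** MATCH **
Candidate D: set leaf[1] = 41 -> leaves = [40, 41, 94, 81, 42, 59]
  L0: [40, 41, 94, 81, 42, 59]
  L1: h(40,41)=(40*31+41)%997=284 h(94,81)=(94*31+81)%997=4 h(42,59)=(42*31+59)%997=364 -> [284, 4, 364]
  L2: h(284,4)=(284*31+4)%997=832 h(364,364)=(364*31+364)%997=681 -> [832, 681]
  L3: h(832,681)=(832*31+681)%997=551 -> [551]
  root = 551 != target 968
Candidate C produces the target root.

Answer: C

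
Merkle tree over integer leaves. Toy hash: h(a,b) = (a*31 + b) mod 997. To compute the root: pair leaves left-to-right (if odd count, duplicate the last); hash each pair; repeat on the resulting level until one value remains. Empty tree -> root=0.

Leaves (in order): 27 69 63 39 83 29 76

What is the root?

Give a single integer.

Answer: 566

Derivation:
L0: [27, 69, 63, 39, 83, 29, 76]
L1: h(27,69)=(27*31+69)%997=906 h(63,39)=(63*31+39)%997=995 h(83,29)=(83*31+29)%997=608 h(76,76)=(76*31+76)%997=438 -> [906, 995, 608, 438]
L2: h(906,995)=(906*31+995)%997=168 h(608,438)=(608*31+438)%997=343 -> [168, 343]
L3: h(168,343)=(168*31+343)%997=566 -> [566]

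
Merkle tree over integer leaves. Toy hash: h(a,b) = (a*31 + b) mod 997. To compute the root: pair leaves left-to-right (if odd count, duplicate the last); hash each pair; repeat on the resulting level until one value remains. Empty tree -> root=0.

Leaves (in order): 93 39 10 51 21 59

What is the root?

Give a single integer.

Answer: 503

Derivation:
L0: [93, 39, 10, 51, 21, 59]
L1: h(93,39)=(93*31+39)%997=928 h(10,51)=(10*31+51)%997=361 h(21,59)=(21*31+59)%997=710 -> [928, 361, 710]
L2: h(928,361)=(928*31+361)%997=216 h(710,710)=(710*31+710)%997=786 -> [216, 786]
L3: h(216,786)=(216*31+786)%997=503 -> [503]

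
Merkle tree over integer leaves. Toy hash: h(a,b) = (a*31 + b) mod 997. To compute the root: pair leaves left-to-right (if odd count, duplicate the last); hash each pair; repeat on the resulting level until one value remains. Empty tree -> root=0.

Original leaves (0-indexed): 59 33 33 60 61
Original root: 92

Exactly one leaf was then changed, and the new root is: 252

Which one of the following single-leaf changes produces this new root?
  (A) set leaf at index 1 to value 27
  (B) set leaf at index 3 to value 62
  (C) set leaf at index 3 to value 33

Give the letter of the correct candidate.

Answer: C

Derivation:
Original leaves: [59, 33, 33, 60, 61]
Target new root: 252
Try each candidate change and compute the resulting root:
Candidate A: set leaf[1] = 27 -> leaves = [59, 27, 33, 60, 61]
  L0: [59, 27, 33, 60, 61]
  L1: h(59,27)=(59*31+27)%997=859 h(33,60)=(33*31+60)%997=86 h(61,61)=(61*31+61)%997=955 -> [859, 86, 955]
  L2: h(859,86)=(859*31+86)%997=793 h(955,955)=(955*31+955)%997=650 -> [793, 650]
  L3: h(793,650)=(793*31+650)%997=308 -> [308]
  root = 308 != target 252
Candidate B: set leaf[3] = 62 -> leaves = [59, 33, 33, 62, 61]
  L0: [59, 33, 33, 62, 61]
  L1: h(59,33)=(59*31+33)%997=865 h(33,62)=(33*31+62)%997=88 h(61,61)=(61*31+61)%997=955 -> [865, 88, 955]
  L2: h(865,88)=(865*31+88)%997=981 h(955,955)=(955*31+955)%997=650 -> [981, 650]
  L3: h(981,650)=(981*31+650)%997=154 -> [154]
  root = 154 != target 252
Candidate C: set leaf[3] = 33 -> leaves = [59, 33, 33, 33, 61]
  L0: [59, 33, 33, 33, 61]
  L1: h(59,33)=(59*31+33)%997=865 h(33,33)=(33*31+33)%997=59 h(61,61)=(61*31+61)%997=955 -> [865, 59, 955]
  L2: h(865,59)=(865*31+59)%997=952 h(955,955)=(955*31+955)%997=650 -> [952, 650]
  L3: h(952,650)=(952*31+650)%997=252 -> [252]
  root = 252 == target 252  ** MATCH **
Candidate C produces the target root.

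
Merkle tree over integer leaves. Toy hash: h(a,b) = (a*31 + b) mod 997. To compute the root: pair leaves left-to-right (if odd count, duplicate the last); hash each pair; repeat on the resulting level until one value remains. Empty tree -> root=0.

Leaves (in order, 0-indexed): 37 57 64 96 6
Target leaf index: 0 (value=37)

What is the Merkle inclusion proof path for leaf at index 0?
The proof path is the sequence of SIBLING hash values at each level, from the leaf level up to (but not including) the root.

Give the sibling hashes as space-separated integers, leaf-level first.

L0 (leaves): [37, 57, 64, 96, 6], target index=0
L1: h(37,57)=(37*31+57)%997=207 [pair 0] h(64,96)=(64*31+96)%997=86 [pair 1] h(6,6)=(6*31+6)%997=192 [pair 2] -> [207, 86, 192]
  Sibling for proof at L0: 57
L2: h(207,86)=(207*31+86)%997=521 [pair 0] h(192,192)=(192*31+192)%997=162 [pair 1] -> [521, 162]
  Sibling for proof at L1: 86
L3: h(521,162)=(521*31+162)%997=361 [pair 0] -> [361]
  Sibling for proof at L2: 162
Root: 361
Proof path (sibling hashes from leaf to root): [57, 86, 162]

Answer: 57 86 162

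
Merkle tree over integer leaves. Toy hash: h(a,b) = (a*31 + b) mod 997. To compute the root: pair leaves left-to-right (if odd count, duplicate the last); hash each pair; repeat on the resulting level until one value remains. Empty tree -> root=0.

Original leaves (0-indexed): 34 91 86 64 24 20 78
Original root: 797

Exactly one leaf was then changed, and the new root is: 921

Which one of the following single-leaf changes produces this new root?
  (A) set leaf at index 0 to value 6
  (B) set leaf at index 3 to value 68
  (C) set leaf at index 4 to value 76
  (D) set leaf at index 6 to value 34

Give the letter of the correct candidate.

Original leaves: [34, 91, 86, 64, 24, 20, 78]
Target new root: 921
Try each candidate change and compute the resulting root:
Candidate A: set leaf[0] = 6 -> leaves = [6, 91, 86, 64, 24, 20, 78]
  L0: [6, 91, 86, 64, 24, 20, 78]
  L1: h(6,91)=(6*31+91)%997=277 h(86,64)=(86*31+64)%997=736 h(24,20)=(24*31+20)%997=764 h(78,78)=(78*31+78)%997=502 -> [277, 736, 764, 502]
  L2: h(277,736)=(277*31+736)%997=350 h(764,502)=(764*31+502)%997=258 -> [350, 258]
  L3: h(350,258)=(350*31+258)%997=141 -> [141]
  root = 141 != target 921
Candidate B: set leaf[3] = 68 -> leaves = [34, 91, 86, 68, 24, 20, 78]
  L0: [34, 91, 86, 68, 24, 20, 78]
  L1: h(34,91)=(34*31+91)%997=148 h(86,68)=(86*31+68)%997=740 h(24,20)=(24*31+20)%997=764 h(78,78)=(78*31+78)%997=502 -> [148, 740, 764, 502]
  L2: h(148,740)=(148*31+740)%997=343 h(764,502)=(764*31+502)%997=258 -> [343, 258]
  L3: h(343,258)=(343*31+258)%997=921 -> [921]
  root = 921 == target 921  ** MATCH **
Candidate C: set leaf[4] = 76 -> leaves = [34, 91, 86, 64, 76, 20, 78]
  L0: [34, 91, 86, 64, 76, 20, 78]
  L1: h(34,91)=(34*31+91)%997=148 h(86,64)=(86*31+64)%997=736 h(76,20)=(76*31+20)%997=382 h(78,78)=(78*31+78)%997=502 -> [148, 736, 382, 502]
  L2: h(148,736)=(148*31+736)%997=339 h(382,502)=(382*31+502)%997=380 -> [339, 380]
  L3: h(339,380)=(339*31+380)%997=919 -> [919]
  root = 919 != target 921
Candidate D: set leaf[6] = 34 -> leaves = [34, 91, 86, 64, 24, 20, 34]
  L0: [34, 91, 86, 64, 24, 20, 34]
  L1: h(34,91)=(34*31+91)%997=148 h(86,64)=(86*31+64)%997=736 h(24,20)=(24*31+20)%997=764 h(34,34)=(34*31+34)%997=91 -> [148, 736, 764, 91]
  L2: h(148,736)=(148*31+736)%997=339 h(764,91)=(764*31+91)%997=844 -> [339, 844]
  L3: h(339,844)=(339*31+844)%997=386 -> [386]
  root = 386 != target 921
Candidate B produces the target root.

Answer: B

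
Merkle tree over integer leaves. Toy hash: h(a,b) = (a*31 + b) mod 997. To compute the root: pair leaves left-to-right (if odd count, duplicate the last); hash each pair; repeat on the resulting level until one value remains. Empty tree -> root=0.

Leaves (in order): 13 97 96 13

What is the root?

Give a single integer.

Answer: 543

Derivation:
L0: [13, 97, 96, 13]
L1: h(13,97)=(13*31+97)%997=500 h(96,13)=(96*31+13)%997=995 -> [500, 995]
L2: h(500,995)=(500*31+995)%997=543 -> [543]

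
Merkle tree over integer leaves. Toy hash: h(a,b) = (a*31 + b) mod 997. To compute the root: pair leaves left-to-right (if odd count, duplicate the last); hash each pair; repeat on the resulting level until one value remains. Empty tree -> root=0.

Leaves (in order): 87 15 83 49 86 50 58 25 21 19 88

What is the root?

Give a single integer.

L0: [87, 15, 83, 49, 86, 50, 58, 25, 21, 19, 88]
L1: h(87,15)=(87*31+15)%997=718 h(83,49)=(83*31+49)%997=628 h(86,50)=(86*31+50)%997=722 h(58,25)=(58*31+25)%997=826 h(21,19)=(21*31+19)%997=670 h(88,88)=(88*31+88)%997=822 -> [718, 628, 722, 826, 670, 822]
L2: h(718,628)=(718*31+628)%997=952 h(722,826)=(722*31+826)%997=277 h(670,822)=(670*31+822)%997=655 -> [952, 277, 655]
L3: h(952,277)=(952*31+277)%997=876 h(655,655)=(655*31+655)%997=23 -> [876, 23]
L4: h(876,23)=(876*31+23)%997=260 -> [260]

Answer: 260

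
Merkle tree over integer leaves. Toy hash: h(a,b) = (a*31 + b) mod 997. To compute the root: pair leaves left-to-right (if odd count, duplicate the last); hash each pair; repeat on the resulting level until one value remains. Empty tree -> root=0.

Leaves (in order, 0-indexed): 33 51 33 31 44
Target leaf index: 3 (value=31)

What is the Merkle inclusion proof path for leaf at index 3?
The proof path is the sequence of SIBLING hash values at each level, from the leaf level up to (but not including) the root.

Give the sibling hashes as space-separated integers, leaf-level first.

L0 (leaves): [33, 51, 33, 31, 44], target index=3
L1: h(33,51)=(33*31+51)%997=77 [pair 0] h(33,31)=(33*31+31)%997=57 [pair 1] h(44,44)=(44*31+44)%997=411 [pair 2] -> [77, 57, 411]
  Sibling for proof at L0: 33
L2: h(77,57)=(77*31+57)%997=450 [pair 0] h(411,411)=(411*31+411)%997=191 [pair 1] -> [450, 191]
  Sibling for proof at L1: 77
L3: h(450,191)=(450*31+191)%997=183 [pair 0] -> [183]
  Sibling for proof at L2: 191
Root: 183
Proof path (sibling hashes from leaf to root): [33, 77, 191]

Answer: 33 77 191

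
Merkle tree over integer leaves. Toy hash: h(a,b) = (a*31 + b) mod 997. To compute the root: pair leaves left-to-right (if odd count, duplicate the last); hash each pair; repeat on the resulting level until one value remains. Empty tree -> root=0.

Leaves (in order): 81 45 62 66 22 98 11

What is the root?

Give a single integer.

Answer: 126

Derivation:
L0: [81, 45, 62, 66, 22, 98, 11]
L1: h(81,45)=(81*31+45)%997=562 h(62,66)=(62*31+66)%997=991 h(22,98)=(22*31+98)%997=780 h(11,11)=(11*31+11)%997=352 -> [562, 991, 780, 352]
L2: h(562,991)=(562*31+991)%997=467 h(780,352)=(780*31+352)%997=604 -> [467, 604]
L3: h(467,604)=(467*31+604)%997=126 -> [126]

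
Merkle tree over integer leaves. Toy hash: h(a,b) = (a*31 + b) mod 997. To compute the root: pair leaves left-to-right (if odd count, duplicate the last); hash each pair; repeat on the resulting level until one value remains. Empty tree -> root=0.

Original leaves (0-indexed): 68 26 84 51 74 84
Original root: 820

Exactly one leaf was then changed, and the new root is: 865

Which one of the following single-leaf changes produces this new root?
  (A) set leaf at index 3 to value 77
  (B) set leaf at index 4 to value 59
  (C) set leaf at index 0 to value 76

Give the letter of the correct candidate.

Original leaves: [68, 26, 84, 51, 74, 84]
Target new root: 865
Try each candidate change and compute the resulting root:
Candidate A: set leaf[3] = 77 -> leaves = [68, 26, 84, 77, 74, 84]
  L0: [68, 26, 84, 77, 74, 84]
  L1: h(68,26)=(68*31+26)%997=140 h(84,77)=(84*31+77)%997=687 h(74,84)=(74*31+84)%997=384 -> [140, 687, 384]
  L2: h(140,687)=(140*31+687)%997=42 h(384,384)=(384*31+384)%997=324 -> [42, 324]
  L3: h(42,324)=(42*31+324)%997=629 -> [629]
  root = 629 != target 865
Candidate B: set leaf[4] = 59 -> leaves = [68, 26, 84, 51, 59, 84]
  L0: [68, 26, 84, 51, 59, 84]
  L1: h(68,26)=(68*31+26)%997=140 h(84,51)=(84*31+51)%997=661 h(59,84)=(59*31+84)%997=916 -> [140, 661, 916]
  L2: h(140,661)=(140*31+661)%997=16 h(916,916)=(916*31+916)%997=399 -> [16, 399]
  L3: h(16,399)=(16*31+399)%997=895 -> [895]
  root = 895 != target 865
Candidate C: set leaf[0] = 76 -> leaves = [76, 26, 84, 51, 74, 84]
  L0: [76, 26, 84, 51, 74, 84]
  L1: h(76,26)=(76*31+26)%997=388 h(84,51)=(84*31+51)%997=661 h(74,84)=(74*31+84)%997=384 -> [388, 661, 384]
  L2: h(388,661)=(388*31+661)%997=725 h(384,384)=(384*31+384)%997=324 -> [725, 324]
  L3: h(725,324)=(725*31+324)%997=865 -> [865]
  root = 865 == target 865  ** MATCH **
Candidate C produces the target root.

Answer: C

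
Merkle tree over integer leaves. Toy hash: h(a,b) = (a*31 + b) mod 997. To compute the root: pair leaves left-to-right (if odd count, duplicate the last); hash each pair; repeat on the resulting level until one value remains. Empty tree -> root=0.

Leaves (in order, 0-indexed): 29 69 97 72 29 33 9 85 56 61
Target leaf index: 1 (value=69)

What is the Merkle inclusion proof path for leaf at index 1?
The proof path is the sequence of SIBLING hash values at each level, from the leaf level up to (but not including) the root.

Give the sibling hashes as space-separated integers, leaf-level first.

Answer: 29 88 343 663

Derivation:
L0 (leaves): [29, 69, 97, 72, 29, 33, 9, 85, 56, 61], target index=1
L1: h(29,69)=(29*31+69)%997=968 [pair 0] h(97,72)=(97*31+72)%997=88 [pair 1] h(29,33)=(29*31+33)%997=932 [pair 2] h(9,85)=(9*31+85)%997=364 [pair 3] h(56,61)=(56*31+61)%997=800 [pair 4] -> [968, 88, 932, 364, 800]
  Sibling for proof at L0: 29
L2: h(968,88)=(968*31+88)%997=186 [pair 0] h(932,364)=(932*31+364)%997=343 [pair 1] h(800,800)=(800*31+800)%997=675 [pair 2] -> [186, 343, 675]
  Sibling for proof at L1: 88
L3: h(186,343)=(186*31+343)%997=127 [pair 0] h(675,675)=(675*31+675)%997=663 [pair 1] -> [127, 663]
  Sibling for proof at L2: 343
L4: h(127,663)=(127*31+663)%997=612 [pair 0] -> [612]
  Sibling for proof at L3: 663
Root: 612
Proof path (sibling hashes from leaf to root): [29, 88, 343, 663]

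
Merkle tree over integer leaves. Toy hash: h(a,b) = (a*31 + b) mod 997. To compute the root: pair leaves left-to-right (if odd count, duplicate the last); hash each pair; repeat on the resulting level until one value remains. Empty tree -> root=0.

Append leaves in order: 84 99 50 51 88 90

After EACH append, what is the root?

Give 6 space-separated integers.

Answer: 84 709 648 649 561 625

Derivation:
After append 84 (leaves=[84]):
  L0: [84]
  root=84
After append 99 (leaves=[84, 99]):
  L0: [84, 99]
  L1: h(84,99)=(84*31+99)%997=709 -> [709]
  root=709
After append 50 (leaves=[84, 99, 50]):
  L0: [84, 99, 50]
  L1: h(84,99)=(84*31+99)%997=709 h(50,50)=(50*31+50)%997=603 -> [709, 603]
  L2: h(709,603)=(709*31+603)%997=648 -> [648]
  root=648
After append 51 (leaves=[84, 99, 50, 51]):
  L0: [84, 99, 50, 51]
  L1: h(84,99)=(84*31+99)%997=709 h(50,51)=(50*31+51)%997=604 -> [709, 604]
  L2: h(709,604)=(709*31+604)%997=649 -> [649]
  root=649
After append 88 (leaves=[84, 99, 50, 51, 88]):
  L0: [84, 99, 50, 51, 88]
  L1: h(84,99)=(84*31+99)%997=709 h(50,51)=(50*31+51)%997=604 h(88,88)=(88*31+88)%997=822 -> [709, 604, 822]
  L2: h(709,604)=(709*31+604)%997=649 h(822,822)=(822*31+822)%997=382 -> [649, 382]
  L3: h(649,382)=(649*31+382)%997=561 -> [561]
  root=561
After append 90 (leaves=[84, 99, 50, 51, 88, 90]):
  L0: [84, 99, 50, 51, 88, 90]
  L1: h(84,99)=(84*31+99)%997=709 h(50,51)=(50*31+51)%997=604 h(88,90)=(88*31+90)%997=824 -> [709, 604, 824]
  L2: h(709,604)=(709*31+604)%997=649 h(824,824)=(824*31+824)%997=446 -> [649, 446]
  L3: h(649,446)=(649*31+446)%997=625 -> [625]
  root=625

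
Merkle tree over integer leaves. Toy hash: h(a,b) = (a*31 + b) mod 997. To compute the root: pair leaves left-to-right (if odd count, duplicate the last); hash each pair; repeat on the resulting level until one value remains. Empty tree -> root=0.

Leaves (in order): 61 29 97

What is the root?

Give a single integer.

Answer: 810

Derivation:
L0: [61, 29, 97]
L1: h(61,29)=(61*31+29)%997=923 h(97,97)=(97*31+97)%997=113 -> [923, 113]
L2: h(923,113)=(923*31+113)%997=810 -> [810]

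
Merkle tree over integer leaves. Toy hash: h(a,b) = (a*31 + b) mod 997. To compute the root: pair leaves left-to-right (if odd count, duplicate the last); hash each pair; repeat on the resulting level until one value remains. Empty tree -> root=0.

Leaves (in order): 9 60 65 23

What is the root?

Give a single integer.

L0: [9, 60, 65, 23]
L1: h(9,60)=(9*31+60)%997=339 h(65,23)=(65*31+23)%997=44 -> [339, 44]
L2: h(339,44)=(339*31+44)%997=583 -> [583]

Answer: 583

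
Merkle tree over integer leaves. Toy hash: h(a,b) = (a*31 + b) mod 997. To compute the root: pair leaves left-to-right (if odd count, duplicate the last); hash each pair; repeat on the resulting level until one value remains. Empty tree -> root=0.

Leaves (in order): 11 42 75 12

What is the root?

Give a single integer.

L0: [11, 42, 75, 12]
L1: h(11,42)=(11*31+42)%997=383 h(75,12)=(75*31+12)%997=343 -> [383, 343]
L2: h(383,343)=(383*31+343)%997=252 -> [252]

Answer: 252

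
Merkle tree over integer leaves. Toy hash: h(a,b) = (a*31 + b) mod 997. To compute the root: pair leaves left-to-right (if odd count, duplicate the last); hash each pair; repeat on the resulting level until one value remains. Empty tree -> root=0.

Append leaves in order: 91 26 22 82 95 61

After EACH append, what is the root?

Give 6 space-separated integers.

After append 91 (leaves=[91]):
  L0: [91]
  root=91
After append 26 (leaves=[91, 26]):
  L0: [91, 26]
  L1: h(91,26)=(91*31+26)%997=853 -> [853]
  root=853
After append 22 (leaves=[91, 26, 22]):
  L0: [91, 26, 22]
  L1: h(91,26)=(91*31+26)%997=853 h(22,22)=(22*31+22)%997=704 -> [853, 704]
  L2: h(853,704)=(853*31+704)%997=228 -> [228]
  root=228
After append 82 (leaves=[91, 26, 22, 82]):
  L0: [91, 26, 22, 82]
  L1: h(91,26)=(91*31+26)%997=853 h(22,82)=(22*31+82)%997=764 -> [853, 764]
  L2: h(853,764)=(853*31+764)%997=288 -> [288]
  root=288
After append 95 (leaves=[91, 26, 22, 82, 95]):
  L0: [91, 26, 22, 82, 95]
  L1: h(91,26)=(91*31+26)%997=853 h(22,82)=(22*31+82)%997=764 h(95,95)=(95*31+95)%997=49 -> [853, 764, 49]
  L2: h(853,764)=(853*31+764)%997=288 h(49,49)=(49*31+49)%997=571 -> [288, 571]
  L3: h(288,571)=(288*31+571)%997=526 -> [526]
  root=526
After append 61 (leaves=[91, 26, 22, 82, 95, 61]):
  L0: [91, 26, 22, 82, 95, 61]
  L1: h(91,26)=(91*31+26)%997=853 h(22,82)=(22*31+82)%997=764 h(95,61)=(95*31+61)%997=15 -> [853, 764, 15]
  L2: h(853,764)=(853*31+764)%997=288 h(15,15)=(15*31+15)%997=480 -> [288, 480]
  L3: h(288,480)=(288*31+480)%997=435 -> [435]
  root=435

Answer: 91 853 228 288 526 435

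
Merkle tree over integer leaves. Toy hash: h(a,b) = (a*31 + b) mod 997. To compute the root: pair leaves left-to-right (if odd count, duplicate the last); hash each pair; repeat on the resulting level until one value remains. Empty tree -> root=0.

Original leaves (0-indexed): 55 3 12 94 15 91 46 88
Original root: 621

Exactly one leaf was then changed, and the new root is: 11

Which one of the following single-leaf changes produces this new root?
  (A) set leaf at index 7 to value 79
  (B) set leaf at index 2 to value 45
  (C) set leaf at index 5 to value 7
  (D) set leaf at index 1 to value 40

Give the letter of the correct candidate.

Original leaves: [55, 3, 12, 94, 15, 91, 46, 88]
Target new root: 11
Try each candidate change and compute the resulting root:
Candidate A: set leaf[7] = 79 -> leaves = [55, 3, 12, 94, 15, 91, 46, 79]
  L0: [55, 3, 12, 94, 15, 91, 46, 79]
  L1: h(55,3)=(55*31+3)%997=711 h(12,94)=(12*31+94)%997=466 h(15,91)=(15*31+91)%997=556 h(46,79)=(46*31+79)%997=508 -> [711, 466, 556, 508]
  L2: h(711,466)=(711*31+466)%997=573 h(556,508)=(556*31+508)%997=795 -> [573, 795]
  L3: h(573,795)=(573*31+795)%997=612 -> [612]
  root = 612 != target 11
Candidate B: set leaf[2] = 45 -> leaves = [55, 3, 45, 94, 15, 91, 46, 88]
  L0: [55, 3, 45, 94, 15, 91, 46, 88]
  L1: h(55,3)=(55*31+3)%997=711 h(45,94)=(45*31+94)%997=492 h(15,91)=(15*31+91)%997=556 h(46,88)=(46*31+88)%997=517 -> [711, 492, 556, 517]
  L2: h(711,492)=(711*31+492)%997=599 h(556,517)=(556*31+517)%997=804 -> [599, 804]
  L3: h(599,804)=(599*31+804)%997=430 -> [430]
  root = 430 != target 11
Candidate C: set leaf[5] = 7 -> leaves = [55, 3, 12, 94, 15, 7, 46, 88]
  L0: [55, 3, 12, 94, 15, 7, 46, 88]
  L1: h(55,3)=(55*31+3)%997=711 h(12,94)=(12*31+94)%997=466 h(15,7)=(15*31+7)%997=472 h(46,88)=(46*31+88)%997=517 -> [711, 466, 472, 517]
  L2: h(711,466)=(711*31+466)%997=573 h(472,517)=(472*31+517)%997=194 -> [573, 194]
  L3: h(573,194)=(573*31+194)%997=11 -> [11]
  root = 11 == target 11  ** MATCH **
Candidate D: set leaf[1] = 40 -> leaves = [55, 40, 12, 94, 15, 91, 46, 88]
  L0: [55, 40, 12, 94, 15, 91, 46, 88]
  L1: h(55,40)=(55*31+40)%997=748 h(12,94)=(12*31+94)%997=466 h(15,91)=(15*31+91)%997=556 h(46,88)=(46*31+88)%997=517 -> [748, 466, 556, 517]
  L2: h(748,466)=(748*31+466)%997=723 h(556,517)=(556*31+517)%997=804 -> [723, 804]
  L3: h(723,804)=(723*31+804)%997=286 -> [286]
  root = 286 != target 11
Candidate C produces the target root.

Answer: C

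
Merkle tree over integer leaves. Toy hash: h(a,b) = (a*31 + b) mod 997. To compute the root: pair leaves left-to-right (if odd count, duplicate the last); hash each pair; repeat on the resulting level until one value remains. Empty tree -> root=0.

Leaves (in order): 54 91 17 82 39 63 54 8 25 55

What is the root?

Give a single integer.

L0: [54, 91, 17, 82, 39, 63, 54, 8, 25, 55]
L1: h(54,91)=(54*31+91)%997=768 h(17,82)=(17*31+82)%997=609 h(39,63)=(39*31+63)%997=275 h(54,8)=(54*31+8)%997=685 h(25,55)=(25*31+55)%997=830 -> [768, 609, 275, 685, 830]
L2: h(768,609)=(768*31+609)%997=489 h(275,685)=(275*31+685)%997=237 h(830,830)=(830*31+830)%997=638 -> [489, 237, 638]
L3: h(489,237)=(489*31+237)%997=441 h(638,638)=(638*31+638)%997=476 -> [441, 476]
L4: h(441,476)=(441*31+476)%997=189 -> [189]

Answer: 189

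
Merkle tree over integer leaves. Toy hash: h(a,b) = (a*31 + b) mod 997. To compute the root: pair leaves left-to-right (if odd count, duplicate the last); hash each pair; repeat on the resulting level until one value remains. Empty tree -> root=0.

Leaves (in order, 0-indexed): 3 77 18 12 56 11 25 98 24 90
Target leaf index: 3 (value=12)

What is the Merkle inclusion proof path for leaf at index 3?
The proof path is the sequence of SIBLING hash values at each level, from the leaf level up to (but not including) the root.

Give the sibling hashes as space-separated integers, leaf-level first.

L0 (leaves): [3, 77, 18, 12, 56, 11, 25, 98, 24, 90], target index=3
L1: h(3,77)=(3*31+77)%997=170 [pair 0] h(18,12)=(18*31+12)%997=570 [pair 1] h(56,11)=(56*31+11)%997=750 [pair 2] h(25,98)=(25*31+98)%997=873 [pair 3] h(24,90)=(24*31+90)%997=834 [pair 4] -> [170, 570, 750, 873, 834]
  Sibling for proof at L0: 18
L2: h(170,570)=(170*31+570)%997=855 [pair 0] h(750,873)=(750*31+873)%997=195 [pair 1] h(834,834)=(834*31+834)%997=766 [pair 2] -> [855, 195, 766]
  Sibling for proof at L1: 170
L3: h(855,195)=(855*31+195)%997=778 [pair 0] h(766,766)=(766*31+766)%997=584 [pair 1] -> [778, 584]
  Sibling for proof at L2: 195
L4: h(778,584)=(778*31+584)%997=774 [pair 0] -> [774]
  Sibling for proof at L3: 584
Root: 774
Proof path (sibling hashes from leaf to root): [18, 170, 195, 584]

Answer: 18 170 195 584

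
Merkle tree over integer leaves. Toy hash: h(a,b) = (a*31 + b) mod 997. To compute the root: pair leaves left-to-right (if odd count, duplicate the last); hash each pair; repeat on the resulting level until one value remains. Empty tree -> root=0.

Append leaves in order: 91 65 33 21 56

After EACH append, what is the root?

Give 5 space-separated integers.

After append 91 (leaves=[91]):
  L0: [91]
  root=91
After append 65 (leaves=[91, 65]):
  L0: [91, 65]
  L1: h(91,65)=(91*31+65)%997=892 -> [892]
  root=892
After append 33 (leaves=[91, 65, 33]):
  L0: [91, 65, 33]
  L1: h(91,65)=(91*31+65)%997=892 h(33,33)=(33*31+33)%997=59 -> [892, 59]
  L2: h(892,59)=(892*31+59)%997=792 -> [792]
  root=792
After append 21 (leaves=[91, 65, 33, 21]):
  L0: [91, 65, 33, 21]
  L1: h(91,65)=(91*31+65)%997=892 h(33,21)=(33*31+21)%997=47 -> [892, 47]
  L2: h(892,47)=(892*31+47)%997=780 -> [780]
  root=780
After append 56 (leaves=[91, 65, 33, 21, 56]):
  L0: [91, 65, 33, 21, 56]
  L1: h(91,65)=(91*31+65)%997=892 h(33,21)=(33*31+21)%997=47 h(56,56)=(56*31+56)%997=795 -> [892, 47, 795]
  L2: h(892,47)=(892*31+47)%997=780 h(795,795)=(795*31+795)%997=515 -> [780, 515]
  L3: h(780,515)=(780*31+515)%997=767 -> [767]
  root=767

Answer: 91 892 792 780 767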